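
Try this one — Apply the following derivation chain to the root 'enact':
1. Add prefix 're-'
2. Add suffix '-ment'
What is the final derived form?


Step 1: Add prefix 're-' to 'enact' = 'reenact'
Step 2: Add suffix '-ment' to 'reenact' = 'reenactment'

reenactment


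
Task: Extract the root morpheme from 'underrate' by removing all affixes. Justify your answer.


Remove prefix 'under' from 'underrate' to get root 'rate'.

rate


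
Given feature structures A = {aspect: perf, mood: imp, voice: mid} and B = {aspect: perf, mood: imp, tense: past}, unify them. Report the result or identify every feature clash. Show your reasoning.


Compare features:
aspect: A=perf vs B=perf -> unified: perf
mood: A=imp vs B=imp -> unified: imp
tense: A=_ vs B=past -> unified: past
voice: A=mid vs B=_ -> unified: mid
No clashes found.

Unified: {aspect: perf, mood: imp, tense: past, voice: mid}


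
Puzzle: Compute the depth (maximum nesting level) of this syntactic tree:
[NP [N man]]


Count bracket nesting levels:
'[' at pos 0: depth = 1
'[' at pos 4: depth = 2
Maximum depth reached: 2

2


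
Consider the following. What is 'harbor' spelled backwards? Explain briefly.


Reverse 'harbor' character by character: 'robrah'.

robrah


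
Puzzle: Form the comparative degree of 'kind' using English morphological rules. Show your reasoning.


Apply comparative formation (add -er): 'kind' -> 'kinder'.

kinder


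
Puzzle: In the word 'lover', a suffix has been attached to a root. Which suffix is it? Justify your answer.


The word 'lover' = 'love' (root) + '-er' (suffix). The suffix is '-er'.

er


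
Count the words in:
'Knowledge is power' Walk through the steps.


Split into words: Knowledge | is | power = 3 words.

3


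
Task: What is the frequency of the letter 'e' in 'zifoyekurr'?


Letter 'e' in 'zifoyekurr': found at position(s) 6 = 1 occurrence(s).

1


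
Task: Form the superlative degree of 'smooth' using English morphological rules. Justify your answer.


Apply superlative formation (add -est): 'smooth' -> 'smoothest'.

smoothest


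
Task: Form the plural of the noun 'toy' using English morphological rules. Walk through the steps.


Apply rule: Add -s. 'toy' becomes 'toys'.

toys


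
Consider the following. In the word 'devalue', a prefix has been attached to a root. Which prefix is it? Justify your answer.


The word 'devalue' = 'de' (prefix) + 'value' (root). The prefix is 'de'.

de


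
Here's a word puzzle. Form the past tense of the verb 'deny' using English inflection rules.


Apply rule: Change -y to -ied. 'deny' becomes 'denied'.

denied


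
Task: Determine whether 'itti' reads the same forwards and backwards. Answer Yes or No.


Forward: 'itti'
Reversed: 'itti'
They are identical.

Yes


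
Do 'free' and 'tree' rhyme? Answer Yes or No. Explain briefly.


Rime (stressed vowel + following sounds) of 'free': -ee = /iː/
Rime of 'tree': -ee = /iː/
/iː/ and /iː/ are the same ending sound, so the words rhyme.

Yes


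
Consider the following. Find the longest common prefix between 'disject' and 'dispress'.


Compare from the start: 3 characters match: 'dis'. Mismatch at position 4: 'j' vs 'p'.

dis


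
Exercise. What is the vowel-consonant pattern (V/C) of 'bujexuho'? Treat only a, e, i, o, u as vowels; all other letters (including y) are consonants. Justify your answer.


Letter mapping: b = C, u = V, j = C, e = V, x = C, u = V, h = C, o = V.

CVCVCVCV


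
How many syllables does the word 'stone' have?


Break 'stone' into syllables: stone -> stone = 1 syllable

1 syllable


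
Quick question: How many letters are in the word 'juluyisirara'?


Spell out 'juluyisirara' and number each letter: j(1), u(2), l(3), u(4), y(5), i(6), s(7), i(8), r(9), a(10), r(11), a(12). Total: 12 letters.

12


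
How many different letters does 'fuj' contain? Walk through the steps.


Unique letters in 'fuj': {f, j, u} = 3 distinct letters.

3


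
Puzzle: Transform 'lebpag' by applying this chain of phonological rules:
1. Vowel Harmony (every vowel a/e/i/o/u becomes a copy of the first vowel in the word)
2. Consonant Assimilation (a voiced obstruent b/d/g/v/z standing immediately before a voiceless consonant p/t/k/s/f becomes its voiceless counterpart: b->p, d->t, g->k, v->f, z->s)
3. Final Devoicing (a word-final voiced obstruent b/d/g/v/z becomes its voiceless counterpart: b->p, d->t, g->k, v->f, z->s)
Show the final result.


Starting form: 'lebpag'
Rule 1: Vowel Harmony: all vowels become 'e' (matching first vowel). 'lebpag' -> 'lebpeg'
Rule 2: Consonant Assimilation: voiced obstruent before voiceless consonant becomes voiceless ('bp' -> 'pp'). 'lebpeg' -> 'leppeg'
Rule 3: Final Devoicing: word-final voiced obstruent 'g' becomes voiceless 'k'. 'leppeg' -> 'leppek'
Final form: 'leppek'

leppek


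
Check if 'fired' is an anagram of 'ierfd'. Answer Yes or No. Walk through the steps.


Sorted letters of 'fired': 'defir'
Sorted letters of 'ierfd': 'defir'
They match.

Yes


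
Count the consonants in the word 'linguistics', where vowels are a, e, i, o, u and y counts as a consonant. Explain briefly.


Consonants in 'linguistics': l, n, g, s, t, c, s = 7 consonants.

7


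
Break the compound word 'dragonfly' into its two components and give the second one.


Split 'dragonfly' into 'dragon' + 'fly'. The second part is 'fly'.

fly


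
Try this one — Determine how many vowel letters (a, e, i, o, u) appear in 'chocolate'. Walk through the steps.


Vowels in 'chocolate': o, o, a, e = 4 vowels.

4


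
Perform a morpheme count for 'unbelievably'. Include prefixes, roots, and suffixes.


Decomposition: un- (prefix) + believe (root) + -able (suffix) + -ly (suffix) = 4 morpheme(s)

4 morphemes


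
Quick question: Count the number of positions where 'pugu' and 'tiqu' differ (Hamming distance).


Alignment:
Position 1: 'p' vs 't' = DIFFER
Position 2: 'u' vs 'i' = DIFFER
Position 3: 'g' vs 'q' = DIFFER
Position 4: 'u' vs 'u' = match
Total differences: 3

3


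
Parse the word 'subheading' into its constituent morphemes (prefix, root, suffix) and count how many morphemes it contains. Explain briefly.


Step 1: Identify prefix: 'sub' (meaning: below)
Step 2: Identify root: 'head'
Step 3: Identify suffix(es): 'ing'
Decomposition: sub- (prefix: below) + head (root) + -ing (suffix: ongoing/result)
Total morphemes: 3

3 morphemes (sub- (prefix: below) + head (root) + -ing (suffix: ongoing/result))


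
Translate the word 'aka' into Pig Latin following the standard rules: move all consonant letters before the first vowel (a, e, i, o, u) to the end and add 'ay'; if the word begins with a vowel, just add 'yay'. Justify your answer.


'aka' starts with a vowel, so add 'yay': 'akayay'.

akayay


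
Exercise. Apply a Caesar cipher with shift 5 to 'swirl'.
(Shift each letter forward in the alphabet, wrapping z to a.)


Shift each letter by 5: s -> x, w -> b, i -> n, r -> w, l -> q. Result: 'xbnwq'.

xbnwq


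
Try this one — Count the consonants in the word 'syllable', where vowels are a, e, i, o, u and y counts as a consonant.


Consonants in 'syllable': s, y, l, l, b, l = 6 consonants.

6


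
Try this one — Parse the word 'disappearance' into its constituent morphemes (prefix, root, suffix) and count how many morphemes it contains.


Step 1: Identify prefix: 'dis' (meaning: not/apart)
Step 2: Identify root: 'appear'
Step 3: Identify suffix(es): 'ance'
Decomposition: dis- (prefix: not/apart) + appear (root) + -ance (suffix: state/act)
Total morphemes: 3

3 morphemes (dis- (prefix: not/apart) + appear (root) + -ance (suffix: state/act))


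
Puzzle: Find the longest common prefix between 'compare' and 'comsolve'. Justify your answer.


Compare from the start: 3 characters match: 'com'. Mismatch at position 4: 'p' vs 's'.

com


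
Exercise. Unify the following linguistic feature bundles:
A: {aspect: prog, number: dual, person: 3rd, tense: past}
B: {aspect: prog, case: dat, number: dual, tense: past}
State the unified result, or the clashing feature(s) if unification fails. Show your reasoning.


Compare features:
aspect: A=prog vs B=prog -> unified: prog
case: A=_ vs B=dat -> unified: dat
number: A=dual vs B=dual -> unified: dual
person: A=3rd vs B=_ -> unified: 3rd
tense: A=past vs B=past -> unified: past
No clashes found.

Unified: {aspect: prog, case: dat, number: dual, person: 3rd, tense: past}


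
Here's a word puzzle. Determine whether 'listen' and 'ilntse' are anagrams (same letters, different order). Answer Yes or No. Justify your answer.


Sorted letters of 'listen': 'eilnst'
Sorted letters of 'ilntse': 'eilnst'
They match.

Yes


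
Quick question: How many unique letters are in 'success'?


Unique letters in 'success': {c, e, s, u} = 4 distinct letters.

4


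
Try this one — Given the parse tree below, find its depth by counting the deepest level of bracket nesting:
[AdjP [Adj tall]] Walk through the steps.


Count bracket nesting levels:
'[' at pos 0: depth = 1
'[' at pos 6: depth = 2
Maximum depth reached: 2

2


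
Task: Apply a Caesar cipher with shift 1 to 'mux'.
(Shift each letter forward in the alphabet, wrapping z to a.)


Shift each letter by 1: m -> n, u -> v, x -> y. Result: 'nvy'.

nvy


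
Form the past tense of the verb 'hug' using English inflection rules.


Apply rule: Double final consonant and add -ed. 'hug' becomes 'hugged'.

hugged


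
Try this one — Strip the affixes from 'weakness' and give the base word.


Remove suffix '-ness' from 'weakness' to get root 'weak'.

weak


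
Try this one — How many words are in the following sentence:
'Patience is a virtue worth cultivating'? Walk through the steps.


Split into words: Patience | is | a | virtue | worth | cultivating = 6 words.

6


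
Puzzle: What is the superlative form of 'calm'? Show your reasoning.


Apply superlative formation (add -est): 'calm' -> 'calmest'.

calmest


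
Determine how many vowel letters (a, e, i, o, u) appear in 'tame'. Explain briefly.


Vowels in 'tame': a, e = 2 vowels.

2


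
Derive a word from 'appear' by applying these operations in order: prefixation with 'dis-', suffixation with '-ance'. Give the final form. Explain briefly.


Step 1: Add prefix 'dis-' to 'appear' = 'disappear'
Step 2: Add suffix '-ance' to 'disappear' = 'disappearance'

disappearance


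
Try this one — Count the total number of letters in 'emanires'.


Spell out 'emanires' and number each letter: e(1), m(2), a(3), n(4), i(5), r(6), e(7), s(8). Total: 8 letters.

8


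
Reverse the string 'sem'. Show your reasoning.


Reverse 'sem' character by character: 'mes'.

mes


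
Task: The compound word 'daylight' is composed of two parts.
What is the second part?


Split 'daylight' into 'day' + 'light'. The second part is 'light'.

light


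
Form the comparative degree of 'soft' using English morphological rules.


Apply comparative formation (add -er): 'soft' -> 'softer'.

softer


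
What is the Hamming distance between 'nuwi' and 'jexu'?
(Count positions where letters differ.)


Alignment:
Position 1: 'n' vs 'j' = DIFFER
Position 2: 'u' vs 'e' = DIFFER
Position 3: 'w' vs 'x' = DIFFER
Position 4: 'i' vs 'u' = DIFFER
Total differences: 4

4


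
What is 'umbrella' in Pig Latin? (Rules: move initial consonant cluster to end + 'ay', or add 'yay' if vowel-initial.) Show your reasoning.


'umbrella' starts with a vowel, so add 'yay': 'umbrellayay'.

umbrellayay


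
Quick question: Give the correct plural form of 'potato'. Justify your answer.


Apply rule: Add -es (consonant + o). 'potato' becomes 'potatoes'.

potatoes


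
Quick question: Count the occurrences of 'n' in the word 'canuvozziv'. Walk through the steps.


Letter 'n' in 'canuvozziv': found at position(s) 3 = 1 occurrence(s).

1


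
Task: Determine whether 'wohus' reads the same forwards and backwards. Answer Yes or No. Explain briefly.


Forward: 'wohus'
Reversed: 'suhow'
They differ.

No


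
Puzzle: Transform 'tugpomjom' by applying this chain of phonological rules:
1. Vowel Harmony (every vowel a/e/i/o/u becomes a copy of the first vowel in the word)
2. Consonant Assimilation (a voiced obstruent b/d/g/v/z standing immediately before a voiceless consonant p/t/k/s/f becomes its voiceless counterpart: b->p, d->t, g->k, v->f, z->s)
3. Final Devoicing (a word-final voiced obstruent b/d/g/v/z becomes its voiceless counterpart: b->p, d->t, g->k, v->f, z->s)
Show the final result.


Starting form: 'tugpomjom'
Rule 1: Vowel Harmony: all vowels become 'u' (matching first vowel). 'tugpomjom' -> 'tugpumjum'
Rule 2: Consonant Assimilation: voiced obstruent before voiceless consonant becomes voiceless ('gp' -> 'kp'). 'tugpumjum' -> 'tukpumjum'
Rule 3: Final Devoicing: final consonant 'm' is not one of the voiced obstruents b/d/g/v/z. No change.
Final form: 'tukpumjum'

tukpumjum


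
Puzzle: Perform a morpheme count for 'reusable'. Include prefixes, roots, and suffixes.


Decomposition: re- (prefix) + use (root) + -able (suffix) = 3 morpheme(s)

3 morphemes


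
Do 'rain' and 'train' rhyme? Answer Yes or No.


Rime (stressed vowel + following sounds) of 'rain': -ain = /eɪn/
Rime of 'train': -ain = /eɪn/
/eɪn/ and /eɪn/ are the same ending sound, so the words rhyme.

Yes


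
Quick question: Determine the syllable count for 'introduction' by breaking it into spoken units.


Break 'introduction' into syllables: in-tro-duc-tion -> in | tro | duc | tion = 4 syllables

4 syllables


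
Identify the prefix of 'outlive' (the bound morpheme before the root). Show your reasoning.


The word 'outlive' = 'out' (prefix) + 'live' (root). The prefix is 'out'.

out


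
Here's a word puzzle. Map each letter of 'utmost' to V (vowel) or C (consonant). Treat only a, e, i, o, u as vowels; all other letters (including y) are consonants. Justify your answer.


Letter mapping: u = V, t = C, m = C, o = V, s = C, t = C.

VCCVCC


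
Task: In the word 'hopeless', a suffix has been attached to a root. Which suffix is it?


The word 'hopeless' = 'hope' (root) + '-less' (suffix). The suffix is '-less'.

less


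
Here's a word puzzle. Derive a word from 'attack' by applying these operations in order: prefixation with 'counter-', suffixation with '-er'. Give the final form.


Step 1: Add prefix 'counter-' to 'attack' = 'counterattack'
Step 2: Add suffix '-er' to 'counterattack' = 'counterattacker'

counterattacker


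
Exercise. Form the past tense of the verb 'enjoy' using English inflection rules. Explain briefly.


Apply rule: Add -ed. 'enjoy' becomes 'enjoyed'.

enjoyed


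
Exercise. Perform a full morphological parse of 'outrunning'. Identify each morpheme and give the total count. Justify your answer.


Step 1: Identify prefix: 'out' (meaning: surpass)
Step 2: Identify root: 'run'
Step 3: Identify suffix(es): 'ing'
Decomposition: out- (prefix: surpass) + run (root) + -ing (suffix: ongoing action)
Total morphemes: 3

3 morphemes (out- (prefix: surpass) + run (root) + -ing (suffix: ongoing action))


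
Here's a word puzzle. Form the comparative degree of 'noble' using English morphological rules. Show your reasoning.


Apply comparative formation (ends in e: add -r): 'noble' -> 'nobler'.

nobler


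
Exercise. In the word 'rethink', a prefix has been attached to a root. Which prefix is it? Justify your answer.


The word 'rethink' = 're' (prefix) + 'think' (root). The prefix is 're'.

re


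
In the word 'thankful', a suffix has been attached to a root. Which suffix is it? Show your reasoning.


The word 'thankful' = 'thank' (root) + '-ful' (suffix). The suffix is '-ful'.

ful


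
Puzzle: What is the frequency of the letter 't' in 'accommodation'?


Letter 't' in 'accommodation': found at position(s) 10 = 1 occurrence(s).

1


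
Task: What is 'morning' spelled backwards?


Reverse 'morning' character by character: 'gninrom'.

gninrom


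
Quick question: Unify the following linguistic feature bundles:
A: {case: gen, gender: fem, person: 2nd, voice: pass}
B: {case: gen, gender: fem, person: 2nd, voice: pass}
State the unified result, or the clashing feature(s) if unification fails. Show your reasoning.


Compare features:
case: A=gen vs B=gen -> unified: gen
gender: A=fem vs B=fem -> unified: fem
person: A=2nd vs B=2nd -> unified: 2nd
voice: A=pass vs B=pass -> unified: pass
No clashes found.

Unified: {case: gen, gender: fem, person: 2nd, voice: pass}


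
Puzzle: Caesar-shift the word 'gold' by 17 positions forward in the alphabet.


Shift each letter by 17: g -> x, o -> f, l -> c, d -> u. Result: 'xfcu'.

xfcu


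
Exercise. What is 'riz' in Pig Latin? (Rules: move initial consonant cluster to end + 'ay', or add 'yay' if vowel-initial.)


'riz': move consonant cluster 'r' to end and add 'ay': 'izray'.

izray


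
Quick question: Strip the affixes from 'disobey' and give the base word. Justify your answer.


Remove prefix 'dis' from 'disobey' to get root 'obey'.

obey


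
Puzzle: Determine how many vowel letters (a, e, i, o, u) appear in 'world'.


Vowels in 'world': o = 1 vowels.

1


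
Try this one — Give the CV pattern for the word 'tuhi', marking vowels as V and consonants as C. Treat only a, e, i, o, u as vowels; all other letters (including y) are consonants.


Letter mapping: t = C, u = V, h = C, i = V.

CVCV


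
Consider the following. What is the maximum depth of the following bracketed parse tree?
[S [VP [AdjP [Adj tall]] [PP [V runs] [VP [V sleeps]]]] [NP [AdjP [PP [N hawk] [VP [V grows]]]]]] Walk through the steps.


Count bracket nesting levels:
'[' at pos 0: depth = 1
'[' at pos 3: depth = 2
'[' at pos 7: depth = 3
'[' at pos 13: depth = 4
'[' at pos 25: depth = 3
'[' at pos 29: depth = 4
'[' at pos 38: depth = 4
'[' at pos 42: depth = 5
'[' at pos 56: depth = 2
'[' at pos 60: depth = 3
'[' at pos 66: depth = 4
'[' at pos 70: depth = 5
'[' at pos 79: depth = 5
'[' at pos 83: depth = 6
Maximum depth reached: 6

6


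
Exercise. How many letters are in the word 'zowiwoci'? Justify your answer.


Spell out 'zowiwoci' and number each letter: z(1), o(2), w(3), i(4), w(5), o(6), c(7), i(8). Total: 8 letters.

8


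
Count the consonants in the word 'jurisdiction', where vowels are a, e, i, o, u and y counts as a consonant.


Consonants in 'jurisdiction': j, r, s, d, c, t, n = 7 consonants.

7


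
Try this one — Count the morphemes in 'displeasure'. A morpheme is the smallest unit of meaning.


Decomposition: dis- (prefix) + please (root) + -ure (suffix) = 3 morpheme(s)

3 morphemes


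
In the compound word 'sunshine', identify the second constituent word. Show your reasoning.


Split 'sunshine' into 'sun' + 'shine'. The second part is 'shine'.

shine


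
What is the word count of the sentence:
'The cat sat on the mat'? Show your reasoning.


Split into words: The | cat | sat | on | the | mat = 6 words.

6


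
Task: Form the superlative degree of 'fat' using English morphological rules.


Apply superlative formation (double final consonant, add -est): 'fat' -> 'fattest'.

fattest


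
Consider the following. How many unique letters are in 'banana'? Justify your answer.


Unique letters in 'banana': {a, b, n} = 3 distinct letters.

3


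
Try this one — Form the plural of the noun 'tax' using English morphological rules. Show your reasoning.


Apply rule: Add -es (sibilant/fricative ending). 'tax' becomes 'taxes'.

taxes


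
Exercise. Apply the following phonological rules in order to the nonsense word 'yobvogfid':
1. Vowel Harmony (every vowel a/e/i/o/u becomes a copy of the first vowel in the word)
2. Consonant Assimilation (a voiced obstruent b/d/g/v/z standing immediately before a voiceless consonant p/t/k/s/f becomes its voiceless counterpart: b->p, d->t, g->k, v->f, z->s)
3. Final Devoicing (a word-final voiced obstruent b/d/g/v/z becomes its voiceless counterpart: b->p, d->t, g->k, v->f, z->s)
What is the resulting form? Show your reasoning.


Starting form: 'yobvogfid'
Rule 1: Vowel Harmony: all vowels become 'o' (matching first vowel). 'yobvogfid' -> 'yobvogfod'
Rule 2: Consonant Assimilation: voiced obstruent before voiceless consonant becomes voiceless ('gf' -> 'kf'). 'yobvogfod' -> 'yobvokfod'
Rule 3: Final Devoicing: word-final voiced obstruent 'd' becomes voiceless 't'. 'yobvokfod' -> 'yobvokfot'
Final form: 'yobvokfot'

yobvokfot


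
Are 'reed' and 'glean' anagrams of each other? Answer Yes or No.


Sorted letters of 'reed': 'deer'
Sorted letters of 'glean': 'aegln'
They do not match.

No


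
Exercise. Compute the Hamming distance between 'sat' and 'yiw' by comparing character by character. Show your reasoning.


Alignment:
Position 1: 's' vs 'y' = DIFFER
Position 2: 'a' vs 'i' = DIFFER
Position 3: 't' vs 'w' = DIFFER
Total differences: 3

3


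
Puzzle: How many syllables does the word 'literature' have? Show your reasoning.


Break 'literature' into syllables: lit-er-a-ture -> lit | er | a | ture = 4 syllables

4 syllables


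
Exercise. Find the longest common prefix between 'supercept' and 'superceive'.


Compare from the start: 7 characters match: 'superce'. Mismatch at position 8: 'p' vs 'i'.

superce


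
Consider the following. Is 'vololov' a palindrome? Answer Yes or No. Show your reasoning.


Forward: 'vololov'
Reversed: 'vololov'
They are identical.

Yes


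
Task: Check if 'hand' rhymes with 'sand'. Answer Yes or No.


Rime (stressed vowel + following sounds) of 'hand': -and = /ænd/
Rime of 'sand': -and = /ænd/
/ænd/ and /ænd/ are the same ending sound, so the words rhyme.

Yes


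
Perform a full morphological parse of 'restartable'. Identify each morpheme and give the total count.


Step 1: Identify prefix: 're' (meaning: again)
Step 2: Identify root: 'start'
Step 3: Identify suffix(es): 'able'
Decomposition: re- (prefix: again) + start (root) + -able (suffix: capable of)
Total morphemes: 3

3 morphemes (re- (prefix: again) + start (root) + -able (suffix: capable of))


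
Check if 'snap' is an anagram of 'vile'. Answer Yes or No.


Sorted letters of 'snap': 'anps'
Sorted letters of 'vile': 'eilv'
They do not match.

No


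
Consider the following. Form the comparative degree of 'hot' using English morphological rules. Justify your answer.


Apply comparative formation (double final consonant, add -er): 'hot' -> 'hotter'.

hotter


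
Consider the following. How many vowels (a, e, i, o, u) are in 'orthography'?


Vowels in 'orthography': o, o, a = 3 vowels.

3


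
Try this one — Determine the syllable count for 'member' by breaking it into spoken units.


Break 'member' into syllables: mem-ber -> mem | ber = 2 syllables

2 syllables


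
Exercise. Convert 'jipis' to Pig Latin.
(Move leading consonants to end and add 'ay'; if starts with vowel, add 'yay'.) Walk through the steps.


'jipis': move consonant cluster 'j' to end and add 'ay': 'ipisjay'.

ipisjay


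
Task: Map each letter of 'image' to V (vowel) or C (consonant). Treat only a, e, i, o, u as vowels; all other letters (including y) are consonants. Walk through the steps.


Letter mapping: i = V, m = C, a = V, g = C, e = V.

VCVCV


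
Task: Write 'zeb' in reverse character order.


Reverse 'zeb' character by character: 'bez'.

bez


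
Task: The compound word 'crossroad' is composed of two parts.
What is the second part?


Split 'crossroad' into 'cross' + 'road'. The second part is 'road'.

road


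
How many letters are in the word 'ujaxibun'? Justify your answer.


Spell out 'ujaxibun' and number each letter: u(1), j(2), a(3), x(4), i(5), b(6), u(7), n(8). Total: 8 letters.

8


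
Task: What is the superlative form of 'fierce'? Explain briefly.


Apply superlative formation (ends in e: add -st): 'fierce' -> 'fiercest'.

fiercest


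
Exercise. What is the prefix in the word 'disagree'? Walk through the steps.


The word 'disagree' = 'dis' (prefix) + 'agree' (root). The prefix is 'dis'.

dis


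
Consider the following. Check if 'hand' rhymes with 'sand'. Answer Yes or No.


Rime (stressed vowel + following sounds) of 'hand': -and = /ænd/
Rime of 'sand': -and = /ænd/
/ænd/ and /ænd/ are the same ending sound, so the words rhyme.

Yes


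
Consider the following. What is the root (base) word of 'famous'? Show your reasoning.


Remove suffix '-ous' from 'famous' to get root 'fame'.

fame


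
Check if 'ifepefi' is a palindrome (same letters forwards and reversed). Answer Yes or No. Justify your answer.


Forward: 'ifepefi'
Reversed: 'ifepefi'
They are identical.

Yes


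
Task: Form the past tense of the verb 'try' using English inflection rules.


Apply rule: Change -y to -ied. 'try' becomes 'tried'.

tried


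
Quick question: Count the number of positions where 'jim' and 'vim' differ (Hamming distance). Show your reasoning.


Alignment:
Position 1: 'j' vs 'v' = DIFFER
Position 2: 'i' vs 'i' = match
Position 3: 'm' vs 'm' = match
Total differences: 1

1


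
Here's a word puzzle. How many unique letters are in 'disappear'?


Unique letters in 'disappear': {a, d, e, i, p, r, s} = 7 distinct letters.

7


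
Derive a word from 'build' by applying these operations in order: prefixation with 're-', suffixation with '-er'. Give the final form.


Step 1: Add prefix 're-' to 'build' = 'rebuild'
Step 2: Add suffix '-er' to 'rebuild' = 'rebuilder'

rebuilder


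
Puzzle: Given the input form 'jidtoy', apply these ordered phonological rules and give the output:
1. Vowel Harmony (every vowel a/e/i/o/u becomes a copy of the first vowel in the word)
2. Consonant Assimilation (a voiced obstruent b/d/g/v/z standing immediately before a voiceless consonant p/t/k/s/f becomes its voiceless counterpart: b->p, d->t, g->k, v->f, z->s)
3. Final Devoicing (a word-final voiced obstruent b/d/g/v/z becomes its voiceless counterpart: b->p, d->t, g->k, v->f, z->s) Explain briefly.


Starting form: 'jidtoy'
Rule 1: Vowel Harmony: all vowels become 'i' (matching first vowel). 'jidtoy' -> 'jidtiy'
Rule 2: Consonant Assimilation: voiced obstruent before voiceless consonant becomes voiceless ('dt' -> 'tt'). 'jidtiy' -> 'jittiy'
Rule 3: Final Devoicing: final consonant 'y' is not one of the voiced obstruents b/d/g/v/z. No change.
Final form: 'jittiy'

jittiy


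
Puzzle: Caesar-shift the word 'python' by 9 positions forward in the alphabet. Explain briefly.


Shift each letter by 9: p -> y, y -> h, t -> c, h -> q, o -> x, n -> w. Result: 'yhcqxw'.

yhcqxw


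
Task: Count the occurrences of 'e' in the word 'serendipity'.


Letter 'e' in 'serendipity': found at position(s) 2, 4 = 2 occurrence(s).

2


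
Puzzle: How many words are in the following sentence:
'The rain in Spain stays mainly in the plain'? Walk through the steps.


Split into words: The | rain | in | Spain | stays | mainly | in | the | plain = 9 words.

9


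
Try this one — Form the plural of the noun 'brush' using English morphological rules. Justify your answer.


Apply rule: Add -es (sibilant/fricative ending). 'brush' becomes 'brushes'.

brushes


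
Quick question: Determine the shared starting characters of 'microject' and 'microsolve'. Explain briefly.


Compare from the start: 5 characters match: 'micro'. Mismatch at position 6: 'j' vs 's'.

micro


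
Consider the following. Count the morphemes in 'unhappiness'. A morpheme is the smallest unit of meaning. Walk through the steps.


Decomposition: un- (prefix) + happy (root) + -ness (suffix) = 3 morpheme(s)

3 morphemes


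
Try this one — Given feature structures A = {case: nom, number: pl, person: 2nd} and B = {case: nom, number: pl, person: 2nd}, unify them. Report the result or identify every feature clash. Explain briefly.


Compare features:
case: A=nom vs B=nom -> unified: nom
number: A=pl vs B=pl -> unified: pl
person: A=2nd vs B=2nd -> unified: 2nd
No clashes found.

Unified: {case: nom, number: pl, person: 2nd}


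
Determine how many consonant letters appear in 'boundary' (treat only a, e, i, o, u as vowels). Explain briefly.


Consonants in 'boundary': b, n, d, r, y = 5 consonants.

5


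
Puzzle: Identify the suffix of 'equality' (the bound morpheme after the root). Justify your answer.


The word 'equality' = 'equal' (root) + '-ity' (suffix). The suffix is '-ity'.

ity


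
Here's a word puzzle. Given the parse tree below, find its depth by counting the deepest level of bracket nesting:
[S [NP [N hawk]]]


Count bracket nesting levels:
'[' at pos 0: depth = 1
'[' at pos 3: depth = 2
'[' at pos 7: depth = 3
Maximum depth reached: 3

3


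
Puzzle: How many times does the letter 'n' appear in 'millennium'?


Letter 'n' in 'millennium': found at position(s) 6, 7 = 2 occurrence(s).

2


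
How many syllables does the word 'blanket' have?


Break 'blanket' into syllables: blan-ket -> blan | ket = 2 syllables

2 syllables


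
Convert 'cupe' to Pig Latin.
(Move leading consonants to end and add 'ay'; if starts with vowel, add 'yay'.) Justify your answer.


'cupe': move consonant cluster 'c' to end and add 'ay': 'upecay'.

upecay


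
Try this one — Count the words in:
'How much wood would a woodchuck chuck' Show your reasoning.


Split into words: How | much | wood | would | a | woodchuck | chuck = 7 words.

7


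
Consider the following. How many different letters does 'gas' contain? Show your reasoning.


Unique letters in 'gas': {a, g, s} = 3 distinct letters.

3


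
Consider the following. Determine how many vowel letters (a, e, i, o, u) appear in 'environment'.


Vowels in 'environment': e, i, o, e = 4 vowels.

4


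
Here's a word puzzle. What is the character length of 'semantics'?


Spell out 'semantics' and number each letter: s(1), e(2), m(3), a(4), n(5), t(6), i(7), c(8), s(9). Total: 9 letters.

9


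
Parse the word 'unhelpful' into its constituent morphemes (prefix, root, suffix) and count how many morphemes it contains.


Step 1: Identify prefix: 'un' (meaning: not/reverse)
Step 2: Identify root: 'help'
Step 3: Identify suffix(es): 'ful'
Decomposition: un- (prefix: not/reverse) + help (root) + -ful (suffix: full of)
Total morphemes: 3

3 morphemes (un- (prefix: not/reverse) + help (root) + -ful (suffix: full of))


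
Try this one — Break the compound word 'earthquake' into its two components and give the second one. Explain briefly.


Split 'earthquake' into 'earth' + 'quake'. The second part is 'quake'.

quake


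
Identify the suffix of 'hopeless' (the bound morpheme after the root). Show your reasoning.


The word 'hopeless' = 'hope' (root) + '-less' (suffix). The suffix is '-less'.

less


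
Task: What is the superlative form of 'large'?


Apply superlative formation (ends in e: add -st): 'large' -> 'largest'.

largest


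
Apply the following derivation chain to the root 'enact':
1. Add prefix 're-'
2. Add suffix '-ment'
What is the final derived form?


Step 1: Add prefix 're-' to 'enact' = 'reenact'
Step 2: Add suffix '-ment' to 'reenact' = 'reenactment'

reenactment


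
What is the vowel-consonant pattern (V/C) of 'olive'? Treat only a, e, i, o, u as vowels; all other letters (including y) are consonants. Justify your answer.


Letter mapping: o = V, l = C, i = V, v = C, e = V.

VCVCV


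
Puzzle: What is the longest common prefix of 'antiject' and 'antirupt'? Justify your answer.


Compare from the start: 4 characters match: 'anti'. Mismatch at position 5: 'j' vs 'r'.

anti


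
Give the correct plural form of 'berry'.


Apply rule: Change -y to -ies (consonant + y). 'berry' becomes 'berries'.

berries


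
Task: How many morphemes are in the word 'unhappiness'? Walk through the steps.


Decomposition: un- (prefix) + happy (root) + -ness (suffix) = 3 morpheme(s)

3 morphemes


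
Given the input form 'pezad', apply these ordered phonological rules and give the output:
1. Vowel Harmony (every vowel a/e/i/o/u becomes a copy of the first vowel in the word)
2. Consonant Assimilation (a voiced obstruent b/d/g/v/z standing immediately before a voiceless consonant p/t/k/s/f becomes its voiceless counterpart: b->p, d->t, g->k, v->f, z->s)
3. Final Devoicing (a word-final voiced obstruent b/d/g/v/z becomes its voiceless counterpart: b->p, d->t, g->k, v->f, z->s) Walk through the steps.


Starting form: 'pezad'
Rule 1: Vowel Harmony: all vowels become 'e' (matching first vowel). 'pezad' -> 'pezed'
Rule 2: Consonant Assimilation: no voiced obstruent (b/d/g/v/z) stands immediately before a voiceless consonant (p/t/k/s/f). No change.
Rule 3: Final Devoicing: word-final voiced obstruent 'd' becomes voiceless 't'. 'pezed' -> 'pezet'
Final form: 'pezet'

pezet


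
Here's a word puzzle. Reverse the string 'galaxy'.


Reverse 'galaxy' character by character: 'yxalag'.

yxalag


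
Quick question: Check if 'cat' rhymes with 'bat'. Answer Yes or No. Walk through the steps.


Rime (stressed vowel + following sounds) of 'cat': -at = /æt/
Rime of 'bat': -at = /æt/
/æt/ and /æt/ are the same ending sound, so the words rhyme.

Yes


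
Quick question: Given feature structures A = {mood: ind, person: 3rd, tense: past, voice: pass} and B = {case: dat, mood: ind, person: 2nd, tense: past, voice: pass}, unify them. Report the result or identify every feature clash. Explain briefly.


Compare features:
case: A=_ vs B=dat -> unified: dat
mood: A=ind vs B=ind -> unified: ind
person: A=3rd vs B=2nd -> CLASH
tense: A=past vs B=past -> unified: past
voice: A=pass vs B=pass -> unified: pass
Clash detected on feature 'person' (3rd vs 2nd); unification fails.

CLASH on 'person' (3rd vs 2nd)


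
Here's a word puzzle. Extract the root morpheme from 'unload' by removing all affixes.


Remove prefix 'un' from 'unload' to get root 'load'.

load


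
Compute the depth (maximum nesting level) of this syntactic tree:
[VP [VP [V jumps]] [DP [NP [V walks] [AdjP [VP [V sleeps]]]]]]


Count bracket nesting levels:
'[' at pos 0: depth = 1
'[' at pos 4: depth = 2
'[' at pos 8: depth = 3
'[' at pos 19: depth = 2
'[' at pos 23: depth = 3
'[' at pos 27: depth = 4
'[' at pos 37: depth = 4
'[' at pos 43: depth = 5
'[' at pos 47: depth = 6
Maximum depth reached: 6

6


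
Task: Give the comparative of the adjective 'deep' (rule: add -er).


Apply comparative formation (add -er): 'deep' -> 'deeper'.

deeper


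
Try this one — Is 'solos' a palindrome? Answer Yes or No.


Forward: 'solos'
Reversed: 'solos'
They are identical.

Yes


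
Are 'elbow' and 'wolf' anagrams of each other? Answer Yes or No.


Sorted letters of 'elbow': 'below'
Sorted letters of 'wolf': 'flow'
They do not match.

No


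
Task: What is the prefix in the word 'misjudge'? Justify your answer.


The word 'misjudge' = 'mis' (prefix) + 'judge' (root). The prefix is 'mis'.

mis


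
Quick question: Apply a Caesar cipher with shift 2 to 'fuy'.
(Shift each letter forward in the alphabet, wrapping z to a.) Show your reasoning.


Shift each letter by 2: f -> h, u -> w, y -> a. Result: 'hwa'.

hwa


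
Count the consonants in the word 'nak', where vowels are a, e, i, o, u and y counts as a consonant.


Consonants in 'nak': n, k = 2 consonants.

2


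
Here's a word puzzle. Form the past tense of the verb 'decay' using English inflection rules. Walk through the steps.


Apply rule: Add -ed. 'decay' becomes 'decayed'.

decayed


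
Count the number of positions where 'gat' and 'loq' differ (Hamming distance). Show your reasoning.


Alignment:
Position 1: 'g' vs 'l' = DIFFER
Position 2: 'a' vs 'o' = DIFFER
Position 3: 't' vs 'q' = DIFFER
Total differences: 3

3


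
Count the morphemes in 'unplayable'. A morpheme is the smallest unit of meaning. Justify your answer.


Decomposition: un- (prefix) + play (root) + -able (suffix) = 3 morpheme(s)

3 morphemes


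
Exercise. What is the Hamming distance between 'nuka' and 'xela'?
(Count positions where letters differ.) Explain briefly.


Alignment:
Position 1: 'n' vs 'x' = DIFFER
Position 2: 'u' vs 'e' = DIFFER
Position 3: 'k' vs 'l' = DIFFER
Position 4: 'a' vs 'a' = match
Total differences: 3

3


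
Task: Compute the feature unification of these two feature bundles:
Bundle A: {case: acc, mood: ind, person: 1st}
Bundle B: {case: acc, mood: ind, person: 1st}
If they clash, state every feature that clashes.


Compare features:
case: A=acc vs B=acc -> unified: acc
mood: A=ind vs B=ind -> unified: ind
person: A=1st vs B=1st -> unified: 1st
No clashes found.

Unified: {case: acc, mood: ind, person: 1st}


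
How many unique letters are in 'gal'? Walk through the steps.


Unique letters in 'gal': {a, g, l} = 3 distinct letters.

3


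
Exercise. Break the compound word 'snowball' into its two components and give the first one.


Split 'snowball' into 'snow' + 'ball'. The first part is 'snow'.

snow


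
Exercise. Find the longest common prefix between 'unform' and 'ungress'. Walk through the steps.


Compare from the start: 2 characters match: 'un'. Mismatch at position 3: 'f' vs 'g'.

un


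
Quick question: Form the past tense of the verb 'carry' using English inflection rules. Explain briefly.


Apply rule: Change -y to -ied. 'carry' becomes 'carried'.

carried


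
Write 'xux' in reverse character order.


Reverse 'xux' character by character: 'xux'.

xux


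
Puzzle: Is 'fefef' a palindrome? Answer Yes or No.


Forward: 'fefef'
Reversed: 'fefef'
They are identical.

Yes


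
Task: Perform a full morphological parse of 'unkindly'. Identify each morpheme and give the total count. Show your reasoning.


Step 1: Identify prefix: 'un' (meaning: not/reverse)
Step 2: Identify root: 'kind'
Step 3: Identify suffix(es): 'ly'
Decomposition: un- (prefix: not/reverse) + kind (root) + -ly (suffix: in manner of)
Total morphemes: 3

3 morphemes (un- (prefix: not/reverse) + kind (root) + -ly (suffix: in manner of))


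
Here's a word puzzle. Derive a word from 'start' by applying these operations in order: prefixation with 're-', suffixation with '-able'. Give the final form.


Step 1: Add prefix 're-' to 'start' = 'restart'
Step 2: Add suffix '-able' to 'restart' = 'restartable'

restartable


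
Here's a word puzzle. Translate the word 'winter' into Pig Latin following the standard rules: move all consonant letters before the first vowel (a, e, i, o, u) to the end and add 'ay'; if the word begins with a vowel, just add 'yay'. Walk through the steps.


'winter': move consonant cluster 'w' to end and add 'ay': 'interway'.

interway


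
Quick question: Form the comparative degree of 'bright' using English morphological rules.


Apply comparative formation (add -er): 'bright' -> 'brighter'.

brighter


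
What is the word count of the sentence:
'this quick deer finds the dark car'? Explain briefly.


Split into words: this | quick | deer | finds | the | dark | car = 7 words.

7


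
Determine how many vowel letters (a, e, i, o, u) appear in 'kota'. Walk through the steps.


Vowels in 'kota': o, a = 2 vowels.

2


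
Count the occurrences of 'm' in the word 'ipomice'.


Letter 'm' in 'ipomice': found at position(s) 4 = 1 occurrence(s).

1


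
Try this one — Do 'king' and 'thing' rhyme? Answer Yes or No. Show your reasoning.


Rime (stressed vowel + following sounds) of 'king': -ing = /ɪŋ/
Rime of 'thing': -ing = /ɪŋ/
/ɪŋ/ and /ɪŋ/ are the same ending sound, so the words rhyme.

Yes
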